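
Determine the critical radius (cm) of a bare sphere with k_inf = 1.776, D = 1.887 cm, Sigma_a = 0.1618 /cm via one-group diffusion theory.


L^2 = D / Sigma_a = 1.887 / 0.1618 = 11.66255 cm^2
B_m^2 = (k_inf - 1) / L^2 = (1.776 - 1) / 11.66255 = 0.06653776 /cm^2
For a bare sphere: B_g = pi/R, so R_c = pi / sqrt(B_m^2)
R_c = pi / sqrt(0.06653776) = 12.179 cm

12.179


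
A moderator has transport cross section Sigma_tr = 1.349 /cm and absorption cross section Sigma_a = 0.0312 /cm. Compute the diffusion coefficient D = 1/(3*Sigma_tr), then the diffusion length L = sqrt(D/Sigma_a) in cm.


D = 1 / (3 * Sigma_tr) = 1 / (3 * 1.349) = 0.2470966 cm
L = sqrt(D / Sigma_a)
L = sqrt(0.2470966 / 0.0312)
L = 2.8142 cm

2.8142


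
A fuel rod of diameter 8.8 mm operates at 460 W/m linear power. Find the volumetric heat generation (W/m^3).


r = D / 2 / 1000 = 8.8 / 2 / 1000 = 0.0044 m
q''' = q' / (pi * r^2)
q''' = 460 / (pi * 0.0044^2)
q''' = 7.5631e+06 W/m^3

7.5631e+06


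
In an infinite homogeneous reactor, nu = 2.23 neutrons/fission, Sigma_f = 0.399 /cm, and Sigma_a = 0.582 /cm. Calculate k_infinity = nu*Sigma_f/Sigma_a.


k_inf = nu * Sigma_f / Sigma_a
k_inf = 2.23 * 0.399 / 0.582
k_inf = 1.5288

1.5288


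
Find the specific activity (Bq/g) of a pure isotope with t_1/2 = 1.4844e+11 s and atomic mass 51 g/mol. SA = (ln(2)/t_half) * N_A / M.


lambda = ln(2) / t_half = ln(2) / 1.4844e+11 = 4.669544e-12 /s
SA = lambda * N_A / M
SA = 4.669544e-12 * 6.022e23 / 51
SA = 5.5137e+10 Bq/g

5.5137e+10


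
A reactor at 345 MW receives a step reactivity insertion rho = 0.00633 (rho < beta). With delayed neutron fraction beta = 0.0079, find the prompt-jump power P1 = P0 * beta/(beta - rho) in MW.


P1/P0 = beta / (beta - rho)
P1/P0 = 0.0079 / (0.0079 - 0.00633) = 5.031847
P1 = 345 * 5.031847 = 1736.0 MW

1736.0


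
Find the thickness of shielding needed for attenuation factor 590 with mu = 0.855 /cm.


x = ln(factor) / mu
x = ln(590) / 0.855
x = 7.4621 cm

7.4621


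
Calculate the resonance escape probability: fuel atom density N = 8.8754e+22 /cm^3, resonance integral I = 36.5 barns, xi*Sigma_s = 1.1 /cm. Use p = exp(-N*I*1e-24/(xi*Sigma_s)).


p = exp(-N * I * 1e-24 / (xi*Sigma_s))
p = exp(-8.8754e+22 * 36.5 * 1e-24 / 1.1)
p = 0.052601

0.052601


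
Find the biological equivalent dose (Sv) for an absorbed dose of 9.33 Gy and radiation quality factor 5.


H = D * Q
H = 9.33 * 5
H = 46.650 Sv

46.650


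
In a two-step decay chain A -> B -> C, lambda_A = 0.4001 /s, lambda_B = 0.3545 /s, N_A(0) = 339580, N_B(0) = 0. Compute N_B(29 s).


N_B(t) = lambda_A * N_A0 / (lambda_B - lambda_A) * [exp(-lambda_A*t) - exp(-lambda_B*t)]
exp(-0.4001*29) = 9.139545e-06; exp(-0.3545*29) = 3.429538e-05
N_B = 0.4001 * 339580 / (0.3545 - 0.4001) * (9.139545e-06 - 3.429538e-05)
N_B = 74.952

74.952


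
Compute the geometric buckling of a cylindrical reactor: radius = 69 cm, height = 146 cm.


B^2 = (2.405/R)^2 + (pi/H)^2
B^2 = (2.405/69)^2 + (pi/146)^2
B^2 = 0.0016779 /cm^2

0.0016779


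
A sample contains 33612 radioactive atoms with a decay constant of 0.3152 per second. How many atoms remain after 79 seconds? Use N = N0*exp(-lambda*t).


N = N0 * exp(-lambda * t)
N = 33612 * exp(-0.3152 * 79)
N = 5.1548e-07

5.1548e-07


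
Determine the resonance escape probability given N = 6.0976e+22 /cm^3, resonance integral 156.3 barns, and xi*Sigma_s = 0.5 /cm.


p = exp(-N * I * 1e-24 / (xi*Sigma_s))
p = exp(-6.0976e+22 * 156.3 * 1e-24 / 0.5)
p = 5.2707e-09

5.2707e-09


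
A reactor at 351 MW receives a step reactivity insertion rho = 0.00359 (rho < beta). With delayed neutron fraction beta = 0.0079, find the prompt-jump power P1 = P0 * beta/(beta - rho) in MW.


P1/P0 = beta / (beta - rho)
P1/P0 = 0.0079 / (0.0079 - 0.00359) = 1.832947
P1 = 351 * 1.832947 = 643.36 MW

643.36


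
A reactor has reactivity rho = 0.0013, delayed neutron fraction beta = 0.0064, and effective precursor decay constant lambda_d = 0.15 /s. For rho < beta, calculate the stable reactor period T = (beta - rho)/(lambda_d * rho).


T = (beta - rho) / (lambda_d * rho)
T = (0.0064 - 0.0013) / (0.15 * 0.0013)
T = 26.154 s

26.154


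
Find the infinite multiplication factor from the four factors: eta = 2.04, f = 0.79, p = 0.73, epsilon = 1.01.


k_inf = eta * f * p * epsilon
k_inf = 2.04 * 0.79 * 0.73 * 1.01
k_inf = 1.1882

1.1882


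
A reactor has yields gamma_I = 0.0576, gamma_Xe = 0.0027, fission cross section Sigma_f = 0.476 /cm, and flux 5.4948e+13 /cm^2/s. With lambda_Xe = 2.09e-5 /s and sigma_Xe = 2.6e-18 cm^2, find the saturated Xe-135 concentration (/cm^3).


Xe_eq = (gamma_I + gamma_Xe) * Sigma_f * phi / (lambda_Xe + sigma_Xe * phi)
Numerator = (0.0576 + 0.0027) * 0.476 * 5.4948e+13 = 1.577161e+12
Denominator = 2.09e-5 + 2.6e-18 * 5.4948e+13 = 1.637648e-04
Xe_eq = 1.577161e+12 / 1.637648e-04 = 9.6306e+15 /cm^3

9.6306e+15


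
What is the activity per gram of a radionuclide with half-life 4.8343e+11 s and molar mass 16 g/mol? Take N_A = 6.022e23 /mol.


lambda = ln(2) / t_half = ln(2) / 4.8343e+11 = 1.433811e-12 /s
SA = lambda * N_A / M
SA = 1.433811e-12 * 6.022e23 / 16
SA = 5.3965e+10 Bq/g

5.3965e+10


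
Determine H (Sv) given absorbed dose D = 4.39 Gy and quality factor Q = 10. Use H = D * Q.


H = D * Q
H = 4.39 * 10
H = 43.900 Sv

43.900


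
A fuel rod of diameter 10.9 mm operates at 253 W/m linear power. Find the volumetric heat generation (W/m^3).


r = D / 2 / 1000 = 10.9 / 2 / 1000 = 0.00545 m
q''' = q' / (pi * r^2)
q''' = 253 / (pi * 0.00545^2)
q''' = 2.7113e+06 W/m^3

2.7113e+06


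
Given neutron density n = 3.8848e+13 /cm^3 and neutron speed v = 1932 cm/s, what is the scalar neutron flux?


phi = n * v
phi = 3.8848e+13 * 1932
phi = 7.5054e+16 /cm^2/s

7.5054e+16


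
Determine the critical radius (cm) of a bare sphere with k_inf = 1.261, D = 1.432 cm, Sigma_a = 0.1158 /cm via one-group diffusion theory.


L^2 = D / Sigma_a = 1.432 / 0.1158 = 12.36615 cm^2
B_m^2 = (k_inf - 1) / L^2 = (1.261 - 1) / 12.36615 = 0.02110600 /cm^2
For a bare sphere: B_g = pi/R, so R_c = pi / sqrt(B_m^2)
R_c = pi / sqrt(0.02110600) = 21.625 cm

21.625


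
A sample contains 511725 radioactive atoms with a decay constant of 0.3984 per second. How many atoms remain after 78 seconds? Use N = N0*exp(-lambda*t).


N = N0 * exp(-lambda * t)
N = 511725 * exp(-0.3984 * 78)
N = 1.6340e-08

1.6340e-08


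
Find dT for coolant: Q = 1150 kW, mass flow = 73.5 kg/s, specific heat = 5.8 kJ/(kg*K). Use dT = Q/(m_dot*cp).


dT = Q / (m_dot * cp)
dT = 1150 / (73.5 * 5.8)
dT = 2.6976 C

2.6976


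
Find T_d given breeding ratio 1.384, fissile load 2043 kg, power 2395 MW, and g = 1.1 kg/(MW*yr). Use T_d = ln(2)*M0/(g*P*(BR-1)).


Breeding gain G = BR - 1 = 1.384 - 1 = 0.384
Fissile production rate = g * P * G = 1.1 * 2395 * 0.384 = 1011.648 kg/yr
T_d = ln(2) * M0 / (g * P * G)
T_d = ln(2) * 2043 / 1011.648 = 1.3998 yr

1.3998


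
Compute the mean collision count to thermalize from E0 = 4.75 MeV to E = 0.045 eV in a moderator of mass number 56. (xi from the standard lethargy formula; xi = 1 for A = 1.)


xi = 1 + (A-1)^2/(2A)*ln((A-1)/(A+1)) = 0.03529286 (for A = 56)
n = ln(E0/E) / xi
n = ln(4.75e6 / 0.045) / 0.03529286
n = ln(1.055556e+08) / 0.03529286 = 523.47

523.47


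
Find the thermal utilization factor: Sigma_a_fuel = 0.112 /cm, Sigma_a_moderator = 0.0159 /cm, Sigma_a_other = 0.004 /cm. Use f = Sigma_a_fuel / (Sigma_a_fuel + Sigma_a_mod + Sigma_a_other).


f = Sigma_a_fuel / (Sigma_a_fuel + Sigma_a_mod + Sigma_a_other)
f = 0.112 / (0.112 + 0.0159 + 0.004)
f = 0.84913

0.84913


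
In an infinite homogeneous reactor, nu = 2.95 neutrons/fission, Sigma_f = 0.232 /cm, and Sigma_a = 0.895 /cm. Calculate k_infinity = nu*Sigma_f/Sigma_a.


k_inf = nu * Sigma_f / Sigma_a
k_inf = 2.95 * 0.232 / 0.895
k_inf = 0.76469

0.76469


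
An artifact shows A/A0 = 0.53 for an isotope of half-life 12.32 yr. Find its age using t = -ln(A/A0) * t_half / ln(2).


lambda = ln(2) / t_half = ln(2) / 12.32 = 0.05626195 /yr
t = -ln(A/A0) / lambda
t = -ln(0.53) / 0.05626195
t = 11.284 yr

11.284


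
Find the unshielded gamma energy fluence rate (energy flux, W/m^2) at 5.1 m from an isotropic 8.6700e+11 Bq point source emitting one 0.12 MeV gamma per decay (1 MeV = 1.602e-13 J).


psi = A * E * 1.602e-13 / (4*pi*r^2)
psi = 8.6700e+11 * 0.12 * 1.602e-13 / (4*pi*5.1^2)
psi = 5.0993e-05 W/m^2

5.0993e-05


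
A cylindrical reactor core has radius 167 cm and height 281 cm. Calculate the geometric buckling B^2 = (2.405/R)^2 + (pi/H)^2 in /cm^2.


B^2 = (2.405/R)^2 + (pi/H)^2
B^2 = (2.405/167)^2 + (pi/281)^2
B^2 = 3.3239e-04 /cm^2

3.3239e-04


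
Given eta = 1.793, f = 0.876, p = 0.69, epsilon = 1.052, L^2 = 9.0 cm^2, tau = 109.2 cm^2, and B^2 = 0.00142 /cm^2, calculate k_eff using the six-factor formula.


k_inf = eta*f*p*eps = 1.793*0.876*0.69*1.052 = 1.140116
P_TNL = 1/(1 + L^2*B^2) = 1/(1 + 9.0*0.00142) = 0.9873813
P_FNL = exp(-B^2*tau) = exp(-0.00142*109.2) = 0.8563604
k_eff = k_inf * P_TNL * P_FNL = 1.140116 * 0.9873813 * 0.8563604
k_eff = 0.96403

0.96403


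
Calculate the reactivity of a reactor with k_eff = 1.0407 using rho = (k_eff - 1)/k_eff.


rho = (k_eff - 1) / k_eff
rho = (1.0407 - 1) / 1.0407
rho = 0.039108

0.039108


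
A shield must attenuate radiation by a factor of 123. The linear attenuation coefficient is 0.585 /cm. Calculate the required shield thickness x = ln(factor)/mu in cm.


x = ln(factor) / mu
x = ln(123) / 0.585
x = 8.2260 cm

8.2260


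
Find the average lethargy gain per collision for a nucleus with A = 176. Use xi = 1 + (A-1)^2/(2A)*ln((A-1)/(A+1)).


xi = 1 + (A-1)^2/(2A) * ln((A-1)/(A+1))
xi = 1 + (176-1)^2/(2*176) * ln((176-1)/(176 +1))
xi = 0.011321

0.011321


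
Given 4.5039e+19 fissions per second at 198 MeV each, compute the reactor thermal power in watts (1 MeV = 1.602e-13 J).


P = fission_rate * E_MeV * 1.602e-13
P = 4.5039e+19 * 198 * 1.602e-13
P = 1.4286e+09 W

1.4286e+09


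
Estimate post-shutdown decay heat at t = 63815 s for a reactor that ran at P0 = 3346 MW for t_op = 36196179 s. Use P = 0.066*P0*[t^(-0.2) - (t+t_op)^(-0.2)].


P/P0 = 0.066 * [t^(-0.2) - (t + t_op)^(-0.2)]
P/P0 = 0.066 * [63815^(-0.2) - (63815 + 36196179)^(-0.2)]
P/P0 = 0.066 * [0.1093995 - 0.03076908] = 0.005189608
P = 3346 * 0.005189608 = 17.364 MW

17.364


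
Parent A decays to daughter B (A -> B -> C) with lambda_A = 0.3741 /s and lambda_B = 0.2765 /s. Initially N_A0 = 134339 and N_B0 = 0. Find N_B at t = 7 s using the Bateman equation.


N_B(t) = lambda_A * N_A0 / (lambda_B - lambda_A) * [exp(-lambda_A*t) - exp(-lambda_B*t)]
exp(-0.3741*7) = 0.07289757; exp(-0.2765*7) = 0.1443521
N_B = 0.3741 * 134339 / (0.2765 - 0.3741) * (0.07289757 - 0.1443521)
N_B = 36793

36793


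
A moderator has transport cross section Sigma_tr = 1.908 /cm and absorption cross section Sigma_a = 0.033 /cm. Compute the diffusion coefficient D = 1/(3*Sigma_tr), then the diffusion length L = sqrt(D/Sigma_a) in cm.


D = 1 / (3 * Sigma_tr) = 1 / (3 * 1.908) = 0.1747030 cm
L = sqrt(D / Sigma_a)
L = sqrt(0.1747030 / 0.033)
L = 2.3009 cm

2.3009


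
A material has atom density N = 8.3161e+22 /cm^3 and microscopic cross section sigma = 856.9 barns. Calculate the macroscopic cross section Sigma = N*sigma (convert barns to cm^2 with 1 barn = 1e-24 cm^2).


Sigma = N * sigma_barns * 1e-24
Sigma = 8.3161e+22 * 856.9 * 1e-24
Sigma = 71.261 /cm

71.261


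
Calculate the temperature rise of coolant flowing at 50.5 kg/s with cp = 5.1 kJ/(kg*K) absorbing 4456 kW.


dT = Q / (m_dot * cp)
dT = 4456 / (50.5 * 5.1)
dT = 17.301 C

17.301


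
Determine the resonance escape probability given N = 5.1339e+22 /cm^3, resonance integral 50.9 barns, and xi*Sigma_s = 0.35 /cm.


p = exp(-N * I * 1e-24 / (xi*Sigma_s))
p = exp(-5.1339e+22 * 50.9 * 1e-24 / 0.35)
p = 5.7212e-04

5.7212e-04


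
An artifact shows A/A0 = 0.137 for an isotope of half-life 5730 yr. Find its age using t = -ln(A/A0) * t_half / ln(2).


lambda = ln(2) / t_half = ln(2) / 5730 = 1.209681e-04 /yr
t = -ln(A/A0) / lambda
t = -ln(0.137) / 1.209681e-04
t = 16432 yr

16432


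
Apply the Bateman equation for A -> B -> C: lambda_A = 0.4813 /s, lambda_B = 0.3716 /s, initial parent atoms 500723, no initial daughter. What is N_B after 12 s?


N_B(t) = lambda_A * N_A0 / (lambda_B - lambda_A) * [exp(-lambda_A*t) - exp(-lambda_B*t)]
exp(-0.4813*12) = 0.003102336; exp(-0.3716*12) = 0.01157162
N_B = 0.4813 * 500723 / (0.3716 - 0.4813) * (0.003102336 - 0.01157162)
N_B = 18606

18606


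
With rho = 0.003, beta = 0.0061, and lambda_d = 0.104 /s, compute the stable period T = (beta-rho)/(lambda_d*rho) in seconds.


T = (beta - rho) / (lambda_d * rho)
T = (0.0061 - 0.003) / (0.104 * 0.003)
T = 9.9359 s

9.9359


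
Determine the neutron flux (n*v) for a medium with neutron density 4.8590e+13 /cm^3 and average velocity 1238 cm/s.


phi = n * v
phi = 4.8590e+13 * 1238
phi = 6.0154e+16 /cm^2/s

6.0154e+16


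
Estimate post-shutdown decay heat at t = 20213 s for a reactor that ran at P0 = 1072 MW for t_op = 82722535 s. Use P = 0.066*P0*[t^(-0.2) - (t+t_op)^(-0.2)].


P/P0 = 0.066 * [t^(-0.2) - (t + t_op)^(-0.2)]
P/P0 = 0.066 * [20213^(-0.2) - (20213 + 82722535)^(-0.2)]
P/P0 = 0.066 * [0.1376809 - 0.02608879] = 0.007365079
P = 1072 * 0.007365079 = 7.8954 MW

7.8954


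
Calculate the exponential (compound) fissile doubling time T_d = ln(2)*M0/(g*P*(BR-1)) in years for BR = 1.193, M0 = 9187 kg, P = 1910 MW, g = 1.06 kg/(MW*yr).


Breeding gain G = BR - 1 = 1.193 - 1 = 0.193
Fissile production rate = g * P * G = 1.06 * 1910 * 0.193 = 390.7478 kg/yr
T_d = ln(2) * M0 / (g * P * G)
T_d = ln(2) * 9187 / 390.7478 = 16.297 yr

16.297


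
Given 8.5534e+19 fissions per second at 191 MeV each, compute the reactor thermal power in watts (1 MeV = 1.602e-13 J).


P = fission_rate * E_MeV * 1.602e-13
P = 8.5534e+19 * 191 * 1.602e-13
P = 2.6172e+09 W

2.6172e+09


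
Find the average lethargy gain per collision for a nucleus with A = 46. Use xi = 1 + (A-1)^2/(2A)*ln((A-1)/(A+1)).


xi = 1 + (A-1)^2/(2A) * ln((A-1)/(A+1))
xi = 1 + (46-1)^2/(2*46) * ln((46-1)/(46 +1))
xi = 0.042855

0.042855


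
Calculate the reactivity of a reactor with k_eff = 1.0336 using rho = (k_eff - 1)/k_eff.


rho = (k_eff - 1) / k_eff
rho = (1.0336 - 1) / 1.0336
rho = 0.032508

0.032508


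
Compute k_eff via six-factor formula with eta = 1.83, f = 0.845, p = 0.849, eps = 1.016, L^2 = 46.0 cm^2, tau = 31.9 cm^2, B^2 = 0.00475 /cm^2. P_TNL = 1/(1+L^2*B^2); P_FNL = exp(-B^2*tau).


k_inf = eta*f*p*eps = 1.83*0.845*0.849*1.016 = 1.333857
P_TNL = 1/(1 + L^2*B^2) = 1/(1 + 46.0*0.00475) = 0.8206812
P_FNL = exp(-B^2*tau) = exp(-0.00475*31.9) = 0.8593964
k_eff = k_inf * P_TNL * P_FNL = 1.333857 * 0.8206812 * 0.8593964
k_eff = 0.94076

0.94076


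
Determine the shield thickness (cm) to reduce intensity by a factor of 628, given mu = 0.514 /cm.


x = ln(factor) / mu
x = ln(628) / 0.514
x = 12.534 cm

12.534


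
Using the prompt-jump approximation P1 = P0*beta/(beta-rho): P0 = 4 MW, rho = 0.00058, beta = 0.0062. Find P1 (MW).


P1/P0 = beta / (beta - rho)
P1/P0 = 0.0062 / (0.0062 - 0.00058) = 1.103203
P1 = 4 * 1.103203 = 4.4128 MW

4.4128


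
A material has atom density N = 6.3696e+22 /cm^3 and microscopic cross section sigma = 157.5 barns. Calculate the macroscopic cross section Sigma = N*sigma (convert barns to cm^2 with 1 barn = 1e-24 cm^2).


Sigma = N * sigma_barns * 1e-24
Sigma = 6.3696e+22 * 157.5 * 1e-24
Sigma = 10.032 /cm

10.032


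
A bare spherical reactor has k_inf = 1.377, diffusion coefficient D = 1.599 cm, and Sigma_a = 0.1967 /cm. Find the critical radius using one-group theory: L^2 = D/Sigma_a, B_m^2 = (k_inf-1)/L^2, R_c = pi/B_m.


L^2 = D / Sigma_a = 1.599 / 0.1967 = 8.129131 cm^2
B_m^2 = (k_inf - 1) / L^2 = (1.377 - 1) / 8.129131 = 0.04637642 /cm^2
For a bare sphere: B_g = pi/R, so R_c = pi / sqrt(B_m^2)
R_c = pi / sqrt(0.04637642) = 14.588 cm

14.588


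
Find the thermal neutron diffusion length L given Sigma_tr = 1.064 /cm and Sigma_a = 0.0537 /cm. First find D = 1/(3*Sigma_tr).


D = 1 / (3 * Sigma_tr) = 1 / (3 * 1.064) = 0.3132832 cm
L = sqrt(D / Sigma_a)
L = sqrt(0.3132832 / 0.0537)
L = 2.4154 cm

2.4154


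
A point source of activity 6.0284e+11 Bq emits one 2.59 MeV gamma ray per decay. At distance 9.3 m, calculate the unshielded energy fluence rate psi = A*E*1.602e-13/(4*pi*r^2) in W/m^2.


psi = A * E * 1.602e-13 / (4*pi*r^2)
psi = 6.0284e+11 * 2.59 * 1.602e-13 / (4*pi*9.3^2)
psi = 2.3014e-04 W/m^2

2.3014e-04


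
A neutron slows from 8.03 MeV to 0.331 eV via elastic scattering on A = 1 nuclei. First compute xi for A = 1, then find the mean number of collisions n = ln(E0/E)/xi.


xi = 1 + (A-1)^2/(2A)*ln((A-1)/(A+1)) = 1 (for A = 1)
n = ln(E0/E) / xi
n = ln(8.03e6 / 0.331) / 1
n = ln(2.425982e+07) / 1 = 17.004

17.004


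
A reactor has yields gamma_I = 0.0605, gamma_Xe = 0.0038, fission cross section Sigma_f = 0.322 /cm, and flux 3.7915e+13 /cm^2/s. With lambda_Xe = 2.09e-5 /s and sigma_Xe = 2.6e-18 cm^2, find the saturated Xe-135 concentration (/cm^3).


Xe_eq = (gamma_I + gamma_Xe) * Sigma_f * phi / (lambda_Xe + sigma_Xe * phi)
Numerator = (0.0605 + 0.0038) * 0.322 * 3.7915e+13 = 7.850149e+11
Denominator = 2.09e-5 + 2.6e-18 * 3.7915e+13 = 1.194790e-04
Xe_eq = 7.850149e+11 / 1.194790e-04 = 6.5703e+15 /cm^3

6.5703e+15


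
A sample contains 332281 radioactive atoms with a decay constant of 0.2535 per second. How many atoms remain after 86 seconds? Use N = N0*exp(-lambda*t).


N = N0 * exp(-lambda * t)
N = 332281 * exp(-0.2535 * 86)
N = 1.1310e-04

1.1310e-04


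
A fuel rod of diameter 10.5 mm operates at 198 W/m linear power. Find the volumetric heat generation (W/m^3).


r = D / 2 / 1000 = 10.5 / 2 / 1000 = 0.00525 m
q''' = q' / (pi * r^2)
q''' = 198 / (pi * 0.00525^2)
q''' = 2.2866e+06 W/m^3

2.2866e+06


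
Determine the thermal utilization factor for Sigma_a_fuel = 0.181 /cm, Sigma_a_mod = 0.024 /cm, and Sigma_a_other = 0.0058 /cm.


f = Sigma_a_fuel / (Sigma_a_fuel + Sigma_a_mod + Sigma_a_other)
f = 0.181 / (0.181 + 0.024 + 0.0058)
f = 0.85863

0.85863


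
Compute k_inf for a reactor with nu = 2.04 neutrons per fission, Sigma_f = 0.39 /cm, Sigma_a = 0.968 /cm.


k_inf = nu * Sigma_f / Sigma_a
k_inf = 2.04 * 0.39 / 0.968
k_inf = 0.82190

0.82190


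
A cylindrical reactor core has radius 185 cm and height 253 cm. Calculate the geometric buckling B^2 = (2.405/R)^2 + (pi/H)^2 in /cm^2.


B^2 = (2.405/R)^2 + (pi/H)^2
B^2 = (2.405/185)^2 + (pi/253)^2
B^2 = 3.2319e-04 /cm^2

3.2319e-04


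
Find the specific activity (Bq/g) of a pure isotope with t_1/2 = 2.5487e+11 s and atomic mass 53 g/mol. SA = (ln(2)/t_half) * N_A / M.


lambda = ln(2) / t_half = ln(2) / 2.5487e+11 = 2.719611e-12 /s
SA = lambda * N_A / M
SA = 2.719611e-12 * 6.022e23 / 53
SA = 3.0901e+10 Bq/g

3.0901e+10


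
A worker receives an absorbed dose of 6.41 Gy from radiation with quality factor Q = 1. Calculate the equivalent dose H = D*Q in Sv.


H = D * Q
H = 6.41 * 1
H = 6.4100 Sv

6.4100


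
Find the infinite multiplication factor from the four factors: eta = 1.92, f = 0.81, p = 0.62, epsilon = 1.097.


k_inf = eta * f * p * epsilon
k_inf = 1.92 * 0.81 * 0.62 * 1.097
k_inf = 1.0578

1.0578


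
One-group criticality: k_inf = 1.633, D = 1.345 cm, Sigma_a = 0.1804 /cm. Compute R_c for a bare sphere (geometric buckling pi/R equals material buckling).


L^2 = D / Sigma_a = 1.345 / 0.1804 = 7.455654 cm^2
B_m^2 = (k_inf - 1) / L^2 = (1.633 - 1) / 7.455654 = 0.08490201 /cm^2
For a bare sphere: B_g = pi/R, so R_c = pi / sqrt(B_m^2)
R_c = pi / sqrt(0.08490201) = 10.782 cm

10.782


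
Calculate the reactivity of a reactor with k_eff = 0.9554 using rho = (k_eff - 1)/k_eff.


rho = (k_eff - 1) / k_eff
rho = (0.9554 - 1) / 0.9554
rho = -0.046682

-0.046682


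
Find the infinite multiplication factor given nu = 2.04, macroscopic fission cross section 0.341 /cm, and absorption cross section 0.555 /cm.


k_inf = nu * Sigma_f / Sigma_a
k_inf = 2.04 * 0.341 / 0.555
k_inf = 1.2534

1.2534


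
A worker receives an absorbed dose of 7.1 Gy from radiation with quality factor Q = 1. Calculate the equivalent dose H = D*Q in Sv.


H = D * Q
H = 7.1 * 1
H = 7.1000 Sv

7.1000


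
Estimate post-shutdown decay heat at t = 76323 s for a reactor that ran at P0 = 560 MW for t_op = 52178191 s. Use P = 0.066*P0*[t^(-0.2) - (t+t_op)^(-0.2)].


P/P0 = 0.066 * [t^(-0.2) - (t + t_op)^(-0.2)]
P/P0 = 0.066 * [76323^(-0.2) - (76323 + 52178191)^(-0.2)]
P/P0 = 0.066 * [0.1055526 - 0.02860061] = 0.005078831
P = 560 * 0.005078831 = 2.8441 MW

2.8441


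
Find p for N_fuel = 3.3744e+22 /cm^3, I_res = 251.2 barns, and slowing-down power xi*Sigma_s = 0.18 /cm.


p = exp(-N * I * 1e-24 / (xi*Sigma_s))
p = exp(-3.3744e+22 * 251.2 * 1e-24 / 0.18)
p = 3.5348e-21

3.5348e-21


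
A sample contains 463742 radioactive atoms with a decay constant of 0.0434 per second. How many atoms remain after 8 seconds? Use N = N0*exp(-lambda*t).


N = N0 * exp(-lambda * t)
N = 463742 * exp(-0.0434 * 8)
N = 327710

327710


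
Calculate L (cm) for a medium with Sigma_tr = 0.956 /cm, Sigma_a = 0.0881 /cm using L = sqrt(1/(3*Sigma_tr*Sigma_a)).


D = 1 / (3 * Sigma_tr) = 1 / (3 * 0.956) = 0.3486750 cm
L = sqrt(D / Sigma_a)
L = sqrt(0.3486750 / 0.0881)
L = 1.9894 cm

1.9894


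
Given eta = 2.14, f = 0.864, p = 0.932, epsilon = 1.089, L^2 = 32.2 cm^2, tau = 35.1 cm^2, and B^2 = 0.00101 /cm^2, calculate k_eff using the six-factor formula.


k_inf = eta*f*p*eps = 2.14*0.864*0.932*1.089 = 1.876598
P_TNL = 1/(1 + L^2*B^2) = 1/(1 + 32.2*0.00101) = 0.9685024
P_FNL = exp(-B^2*tau) = exp(-0.00101*35.1) = 0.9651700
k_eff = k_inf * P_TNL * P_FNL = 1.876598 * 0.9685024 * 0.9651700
k_eff = 1.7542

1.7542


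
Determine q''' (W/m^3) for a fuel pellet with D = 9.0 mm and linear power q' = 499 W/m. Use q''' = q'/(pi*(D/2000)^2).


r = D / 2 / 1000 = 9.0 / 2 / 1000 = 0.0045 m
q''' = q' / (pi * r^2)
q''' = 499 / (pi * 0.0045^2)
q''' = 7.8438e+06 W/m^3

7.8438e+06


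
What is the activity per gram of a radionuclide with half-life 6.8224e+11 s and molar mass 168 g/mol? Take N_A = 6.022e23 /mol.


lambda = ln(2) / t_half = ln(2) / 6.8224e+11 = 1.015987e-12 /s
SA = lambda * N_A / M
SA = 1.015987e-12 * 6.022e23 / 168
SA = 3.6418e+09 Bq/g

3.6418e+09


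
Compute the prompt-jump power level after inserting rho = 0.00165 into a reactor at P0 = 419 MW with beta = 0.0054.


P1/P0 = beta / (beta - rho)
P1/P0 = 0.0054 / (0.0054 - 0.00165) = 1.440000
P1 = 419 * 1.440000 = 603.36 MW

603.36


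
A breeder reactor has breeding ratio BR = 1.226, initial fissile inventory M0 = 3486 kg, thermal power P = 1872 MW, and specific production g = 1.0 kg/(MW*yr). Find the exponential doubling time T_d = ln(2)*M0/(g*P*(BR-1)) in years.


Breeding gain G = BR - 1 = 1.226 - 1 = 0.226
Fissile production rate = g * P * G = 1.0 * 1872 * 0.226 = 423.072 kg/yr
T_d = ln(2) * M0 / (g * P * G)
T_d = ln(2) * 3486 / 423.072 = 5.7113 yr

5.7113


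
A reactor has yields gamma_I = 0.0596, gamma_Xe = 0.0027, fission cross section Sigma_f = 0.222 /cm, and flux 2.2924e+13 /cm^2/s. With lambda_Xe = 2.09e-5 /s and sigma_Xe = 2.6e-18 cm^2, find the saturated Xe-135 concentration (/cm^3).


Xe_eq = (gamma_I + gamma_Xe) * Sigma_f * phi / (lambda_Xe + sigma_Xe * phi)
Numerator = (0.0596 + 0.0027) * 0.222 * 2.2924e+13 = 3.170527e+11
Denominator = 2.09e-5 + 2.6e-18 * 2.2924e+13 = 8.050240e-05
Xe_eq = 3.170527e+11 / 8.050240e-05 = 3.9384e+15 /cm^3

3.9384e+15


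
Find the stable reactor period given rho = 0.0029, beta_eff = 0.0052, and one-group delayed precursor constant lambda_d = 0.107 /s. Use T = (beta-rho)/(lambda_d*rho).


T = (beta - rho) / (lambda_d * rho)
T = (0.0052 - 0.0029) / (0.107 * 0.0029)
T = 7.4122 s

7.4122


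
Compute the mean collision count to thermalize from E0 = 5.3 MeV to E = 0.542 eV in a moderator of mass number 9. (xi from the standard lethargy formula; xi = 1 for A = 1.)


xi = 1 + (A-1)^2/(2A)*ln((A-1)/(A+1)) = 0.2066007 (for A = 9)
n = ln(E0/E) / xi
n = ln(5.3e6 / 0.542) / 0.2066007
n = ln(9.778598e+06) / 0.2066007 = 77.907

77.907


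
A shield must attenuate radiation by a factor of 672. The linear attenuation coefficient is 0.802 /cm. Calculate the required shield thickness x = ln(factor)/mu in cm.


x = ln(factor) / mu
x = ln(672) / 0.802
x = 8.1175 cm

8.1175


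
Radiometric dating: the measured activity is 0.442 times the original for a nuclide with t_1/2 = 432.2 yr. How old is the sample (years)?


lambda = ln(2) / t_half = ln(2) / 432.2 = 0.001603765 /yr
t = -ln(A/A0) / lambda
t = -ln(0.442) / 0.001603765
t = 509.08 yr

509.08


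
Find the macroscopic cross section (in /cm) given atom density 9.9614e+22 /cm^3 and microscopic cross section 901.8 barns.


Sigma = N * sigma_barns * 1e-24
Sigma = 9.9614e+22 * 901.8 * 1e-24
Sigma = 89.832 /cm

89.832


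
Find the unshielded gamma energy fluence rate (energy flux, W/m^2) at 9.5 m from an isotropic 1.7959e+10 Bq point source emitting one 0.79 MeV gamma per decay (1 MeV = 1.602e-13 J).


psi = A * E * 1.602e-13 / (4*pi*r^2)
psi = 1.7959e+10 * 0.79 * 1.602e-13 / (4*pi*9.5^2)
psi = 2.0041e-06 W/m^2

2.0041e-06


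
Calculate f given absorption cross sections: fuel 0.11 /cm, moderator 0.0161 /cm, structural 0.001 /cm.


f = Sigma_a_fuel / (Sigma_a_fuel + Sigma_a_mod + Sigma_a_other)
f = 0.11 / (0.11 + 0.0161 + 0.001)
f = 0.86546

0.86546


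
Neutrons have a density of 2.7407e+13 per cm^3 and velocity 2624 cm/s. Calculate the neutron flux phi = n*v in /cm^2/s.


phi = n * v
phi = 2.7407e+13 * 2624
phi = 7.1916e+16 /cm^2/s

7.1916e+16


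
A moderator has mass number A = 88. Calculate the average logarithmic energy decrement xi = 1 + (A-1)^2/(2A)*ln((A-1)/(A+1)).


xi = 1 + (A-1)^2/(2A) * ln((A-1)/(A+1))
xi = 1 + (88-1)^2/(2*88) * ln((88-1)/(88 +1))
xi = 0.022556

0.022556


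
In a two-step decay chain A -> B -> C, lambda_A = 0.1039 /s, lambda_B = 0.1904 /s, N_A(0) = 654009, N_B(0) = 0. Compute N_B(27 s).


N_B(t) = lambda_A * N_A0 / (lambda_B - lambda_A) * [exp(-lambda_A*t) - exp(-lambda_B*t)]
exp(-0.1039*27) = 0.06048862; exp(-0.1904*27) = 0.005853005
N_B = 0.1039 * 654009 / (0.1904 - 0.1039) * (0.06048862 - 0.005853005)
N_B = 42920

42920


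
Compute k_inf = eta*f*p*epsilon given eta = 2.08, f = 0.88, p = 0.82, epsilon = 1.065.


k_inf = eta * f * p * epsilon
k_inf = 2.08 * 0.88 * 0.82 * 1.065
k_inf = 1.5985

1.5985


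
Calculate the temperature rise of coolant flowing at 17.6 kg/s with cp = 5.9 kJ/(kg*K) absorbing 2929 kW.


dT = Q / (m_dot * cp)
dT = 2929 / (17.6 * 5.9)
dT = 28.207 C

28.207


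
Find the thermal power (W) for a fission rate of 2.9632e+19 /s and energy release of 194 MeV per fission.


P = fission_rate * E_MeV * 1.602e-13
P = 2.9632e+19 * 194 * 1.602e-13
P = 9.2093e+08 W

9.2093e+08


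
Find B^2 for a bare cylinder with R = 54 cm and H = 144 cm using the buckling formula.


B^2 = (2.405/R)^2 + (pi/H)^2
B^2 = (2.405/54)^2 + (pi/144)^2
B^2 = 0.0024595 /cm^2

0.0024595


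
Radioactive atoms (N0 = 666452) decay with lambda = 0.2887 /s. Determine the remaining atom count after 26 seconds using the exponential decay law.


N = N0 * exp(-lambda * t)
N = 666452 * exp(-0.2887 * 26)
N = 366.33

366.33


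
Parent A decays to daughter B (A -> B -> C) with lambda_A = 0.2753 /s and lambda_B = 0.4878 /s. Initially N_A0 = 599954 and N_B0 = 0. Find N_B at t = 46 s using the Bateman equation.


N_B(t) = lambda_A * N_A0 / (lambda_B - lambda_A) * [exp(-lambda_A*t) - exp(-lambda_B*t)]
exp(-0.2753*46) = 3.163600e-06; exp(-0.4878*46) = 1.798676e-10
N_B = 0.2753 * 599954 / (0.4878 - 0.2753) * (3.163600e-06 - 1.798676e-10)
N_B = 2.4588

2.4588


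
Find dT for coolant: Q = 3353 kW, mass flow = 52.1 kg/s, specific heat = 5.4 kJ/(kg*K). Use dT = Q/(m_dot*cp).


dT = Q / (m_dot * cp)
dT = 3353 / (52.1 * 5.4)
dT = 11.918 C

11.918


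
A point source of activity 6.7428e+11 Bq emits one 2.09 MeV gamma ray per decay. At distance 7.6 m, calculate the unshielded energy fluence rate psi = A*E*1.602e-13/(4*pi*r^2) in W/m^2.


psi = A * E * 1.602e-13 / (4*pi*r^2)
psi = 6.7428e+11 * 2.09 * 1.602e-13 / (4*pi*7.6^2)
psi = 3.1104e-04 W/m^2

3.1104e-04


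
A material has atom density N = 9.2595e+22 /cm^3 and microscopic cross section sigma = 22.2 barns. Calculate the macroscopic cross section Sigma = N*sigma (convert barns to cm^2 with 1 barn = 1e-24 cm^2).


Sigma = N * sigma_barns * 1e-24
Sigma = 9.2595e+22 * 22.2 * 1e-24
Sigma = 2.0556 /cm

2.0556


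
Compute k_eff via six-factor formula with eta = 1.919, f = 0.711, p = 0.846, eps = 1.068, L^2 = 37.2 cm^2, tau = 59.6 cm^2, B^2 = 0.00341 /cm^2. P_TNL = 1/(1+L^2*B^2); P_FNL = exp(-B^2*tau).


k_inf = eta*f*p*eps = 1.919*0.711*0.846*1.068 = 1.232782
P_TNL = 1/(1 + L^2*B^2) = 1/(1 + 37.2*0.00341) = 0.8874280
P_FNL = exp(-B^2*tau) = exp(-0.00341*59.6) = 0.8160856
k_eff = k_inf * P_TNL * P_FNL = 1.232782 * 0.8874280 * 0.8160856
k_eff = 0.89280

0.89280


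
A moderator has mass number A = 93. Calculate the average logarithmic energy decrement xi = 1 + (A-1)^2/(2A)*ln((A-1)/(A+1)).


xi = 1 + (A-1)^2/(2A) * ln((A-1)/(A+1))
xi = 1 + (93-1)^2/(2*93) * ln((93-1)/(93 +1))
xi = 0.021352

0.021352


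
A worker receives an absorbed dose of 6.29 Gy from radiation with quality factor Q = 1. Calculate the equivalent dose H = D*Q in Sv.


H = D * Q
H = 6.29 * 1
H = 6.2900 Sv

6.2900


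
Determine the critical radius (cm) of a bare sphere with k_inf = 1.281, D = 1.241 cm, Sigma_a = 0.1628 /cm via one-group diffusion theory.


L^2 = D / Sigma_a = 1.241 / 0.1628 = 7.622850 cm^2
B_m^2 = (k_inf - 1) / L^2 = (1.281 - 1) / 7.622850 = 0.03686285 /cm^2
For a bare sphere: B_g = pi/R, so R_c = pi / sqrt(B_m^2)
R_c = pi / sqrt(0.03686285) = 16.363 cm

16.363


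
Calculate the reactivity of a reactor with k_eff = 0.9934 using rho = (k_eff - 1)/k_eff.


rho = (k_eff - 1) / k_eff
rho = (0.9934 - 1) / 0.9934
rho = -0.0066438

-0.0066438


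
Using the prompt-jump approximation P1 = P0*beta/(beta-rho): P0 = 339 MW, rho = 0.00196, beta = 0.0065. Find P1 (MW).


P1/P0 = beta / (beta - rho)
P1/P0 = 0.0065 / (0.0065 - 0.00196) = 1.431718
P1 = 339 * 1.431718 = 485.35 MW

485.35


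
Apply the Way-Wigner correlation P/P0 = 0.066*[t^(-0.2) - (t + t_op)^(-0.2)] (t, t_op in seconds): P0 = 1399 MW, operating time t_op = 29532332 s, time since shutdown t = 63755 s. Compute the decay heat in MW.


P/P0 = 0.066 * [t^(-0.2) - (t + t_op)^(-0.2)]
P/P0 = 0.066 * [63755^(-0.2) - (63755 + 29532332)^(-0.2)]
P/P0 = 0.066 * [0.1094201 - 0.03204447] = 0.005106792
P = 1399 * 0.005106792 = 7.1444 MW

7.1444


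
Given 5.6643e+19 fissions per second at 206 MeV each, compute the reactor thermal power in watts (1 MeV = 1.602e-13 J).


P = fission_rate * E_MeV * 1.602e-13
P = 5.6643e+19 * 206 * 1.602e-13
P = 1.8693e+09 W

1.8693e+09


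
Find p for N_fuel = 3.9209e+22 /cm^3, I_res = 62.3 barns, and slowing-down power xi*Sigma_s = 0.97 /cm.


p = exp(-N * I * 1e-24 / (xi*Sigma_s))
p = exp(-3.9209e+22 * 62.3 * 1e-24 / 0.97)
p = 0.080599

0.080599


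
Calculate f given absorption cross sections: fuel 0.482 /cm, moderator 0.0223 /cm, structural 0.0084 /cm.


f = Sigma_a_fuel / (Sigma_a_fuel + Sigma_a_mod + Sigma_a_other)
f = 0.482 / (0.482 + 0.0223 + 0.0084)
f = 0.94012

0.94012


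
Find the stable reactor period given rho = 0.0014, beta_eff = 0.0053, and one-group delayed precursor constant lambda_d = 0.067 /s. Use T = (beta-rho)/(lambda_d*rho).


T = (beta - rho) / (lambda_d * rho)
T = (0.0053 - 0.0014) / (0.067 * 0.0014)
T = 41.578 s

41.578


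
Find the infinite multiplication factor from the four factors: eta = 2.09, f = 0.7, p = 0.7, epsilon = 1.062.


k_inf = eta * f * p * epsilon
k_inf = 2.09 * 0.7 * 0.7 * 1.062
k_inf = 1.0876

1.0876


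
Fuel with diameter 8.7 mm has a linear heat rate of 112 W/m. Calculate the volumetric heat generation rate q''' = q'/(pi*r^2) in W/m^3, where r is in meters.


r = D / 2 / 1000 = 8.7 / 2 / 1000 = 0.00435 m
q''' = q' / (pi * r^2)
q''' = 112 / (pi * 0.00435^2)
q''' = 1.8840e+06 W/m^3

1.8840e+06


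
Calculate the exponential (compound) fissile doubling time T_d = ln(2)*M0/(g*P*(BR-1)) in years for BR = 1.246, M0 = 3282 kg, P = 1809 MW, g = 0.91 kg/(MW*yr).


Breeding gain G = BR - 1 = 1.246 - 1 = 0.246
Fissile production rate = g * P * G = 0.91 * 1809 * 0.246 = 404.96274 kg/yr
T_d = ln(2) * M0 / (g * P * G)
T_d = ln(2) * 3282 / 404.96274 = 5.6176 yr

5.6176


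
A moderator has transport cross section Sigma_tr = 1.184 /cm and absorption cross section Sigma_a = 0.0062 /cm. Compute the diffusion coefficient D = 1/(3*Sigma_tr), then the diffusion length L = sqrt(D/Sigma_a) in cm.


D = 1 / (3 * Sigma_tr) = 1 / (3 * 1.184) = 0.2815315 cm
L = sqrt(D / Sigma_a)
L = sqrt(0.2815315 / 0.0062)
L = 6.7386 cm

6.7386


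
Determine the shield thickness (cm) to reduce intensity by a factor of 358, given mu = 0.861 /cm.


x = ln(factor) / mu
x = ln(358) / 0.861
x = 6.8299 cm

6.8299


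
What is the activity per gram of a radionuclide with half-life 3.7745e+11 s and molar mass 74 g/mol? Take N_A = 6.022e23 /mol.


lambda = ln(2) / t_half = ln(2) / 3.7745e+11 = 1.836395e-12 /s
SA = lambda * N_A / M
SA = 1.836395e-12 * 6.022e23 / 74
SA = 1.4944e+10 Bq/g

1.4944e+10


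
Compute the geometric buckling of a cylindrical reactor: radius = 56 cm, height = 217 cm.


B^2 = (2.405/R)^2 + (pi/H)^2
B^2 = (2.405/56)^2 + (pi/217)^2
B^2 = 0.0020540 /cm^2

0.0020540


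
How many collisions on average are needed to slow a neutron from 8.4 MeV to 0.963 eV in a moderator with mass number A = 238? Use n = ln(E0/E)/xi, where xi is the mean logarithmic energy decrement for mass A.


xi = 1 + (A-1)^2/(2A)*ln((A-1)/(A+1)) = 0.008379872 (for A = 238)
n = ln(E0/E) / xi
n = ln(8.4e6 / 0.963) / 0.008379872
n = ln(8.722741e+06) / 0.008379872 = 1907.1

1907.1


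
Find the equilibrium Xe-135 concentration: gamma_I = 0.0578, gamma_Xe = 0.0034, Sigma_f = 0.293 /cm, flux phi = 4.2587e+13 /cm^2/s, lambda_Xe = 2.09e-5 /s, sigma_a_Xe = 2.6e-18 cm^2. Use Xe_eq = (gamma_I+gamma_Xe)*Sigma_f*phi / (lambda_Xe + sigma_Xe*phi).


Xe_eq = (gamma_I + gamma_Xe) * Sigma_f * phi / (lambda_Xe + sigma_Xe * phi)
Numerator = (0.0578 + 0.0034) * 0.293 * 4.2587e+13 = 7.636530e+11
Denominator = 2.09e-5 + 2.6e-18 * 4.2587e+13 = 1.316262e-04
Xe_eq = 7.636530e+11 / 1.316262e-04 = 5.8017e+15 /cm^3

5.8017e+15


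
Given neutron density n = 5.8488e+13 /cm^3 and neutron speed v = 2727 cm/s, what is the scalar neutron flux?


phi = n * v
phi = 5.8488e+13 * 2727
phi = 1.5950e+17 /cm^2/s

1.5950e+17


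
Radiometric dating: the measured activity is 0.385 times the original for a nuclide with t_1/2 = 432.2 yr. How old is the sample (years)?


lambda = ln(2) / t_half = ln(2) / 432.2 = 0.001603765 /yr
t = -ln(A/A0) / lambda
t = -ln(0.385) / 0.001603765
t = 595.17 yr

595.17


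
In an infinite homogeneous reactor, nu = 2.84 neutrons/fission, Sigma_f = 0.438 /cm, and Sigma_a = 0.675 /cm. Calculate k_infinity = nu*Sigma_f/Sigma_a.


k_inf = nu * Sigma_f / Sigma_a
k_inf = 2.84 * 0.438 / 0.675
k_inf = 1.8428

1.8428


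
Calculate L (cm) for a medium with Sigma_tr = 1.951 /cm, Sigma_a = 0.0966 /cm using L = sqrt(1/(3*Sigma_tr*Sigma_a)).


D = 1 / (3 * Sigma_tr) = 1 / (3 * 1.951) = 0.1708526 cm
L = sqrt(D / Sigma_a)
L = sqrt(0.1708526 / 0.0966)
L = 1.3299 cm

1.3299


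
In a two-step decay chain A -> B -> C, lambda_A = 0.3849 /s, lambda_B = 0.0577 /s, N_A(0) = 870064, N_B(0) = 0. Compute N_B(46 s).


N_B(t) = lambda_A * N_A0 / (lambda_B - lambda_A) * [exp(-lambda_A*t) - exp(-lambda_B*t)]
exp(-0.3849*46) = 2.044761e-08; exp(-0.0577*46) = 0.07035510
N_B = 0.3849 * 870064 / (0.0577 - 0.3849) * (2.044761e-08 - 0.07035510)
N_B = 72008

72008


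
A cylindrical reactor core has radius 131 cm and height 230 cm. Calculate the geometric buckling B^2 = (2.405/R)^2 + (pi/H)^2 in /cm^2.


B^2 = (2.405/R)^2 + (pi/H)^2
B^2 = (2.405/131)^2 + (pi/230)^2
B^2 = 5.2362e-04 /cm^2

5.2362e-04


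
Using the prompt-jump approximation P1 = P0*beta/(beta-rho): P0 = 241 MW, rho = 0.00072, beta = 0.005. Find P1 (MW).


P1/P0 = beta / (beta - rho)
P1/P0 = 0.005 / (0.005 - 0.00072) = 1.168224
P1 = 241 * 1.168224 = 281.54 MW

281.54


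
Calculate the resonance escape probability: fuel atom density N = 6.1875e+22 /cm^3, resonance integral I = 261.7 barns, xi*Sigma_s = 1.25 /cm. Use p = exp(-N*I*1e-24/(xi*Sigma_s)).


p = exp(-N * I * 1e-24 / (xi*Sigma_s))
p = exp(-6.1875e+22 * 261.7 * 1e-24 / 1.25)
p = 2.3664e-06

2.3664e-06


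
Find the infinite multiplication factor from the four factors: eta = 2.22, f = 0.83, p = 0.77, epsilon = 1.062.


k_inf = eta * f * p * epsilon
k_inf = 2.22 * 0.83 * 0.77 * 1.062
k_inf = 1.5068

1.5068


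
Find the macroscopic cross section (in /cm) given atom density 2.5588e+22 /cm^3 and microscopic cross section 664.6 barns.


Sigma = N * sigma_barns * 1e-24
Sigma = 2.5588e+22 * 664.6 * 1e-24
Sigma = 17.006 /cm

17.006


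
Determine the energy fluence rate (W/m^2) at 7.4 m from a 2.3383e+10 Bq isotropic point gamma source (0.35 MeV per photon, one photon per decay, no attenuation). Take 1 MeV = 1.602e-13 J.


psi = A * E * 1.602e-13 / (4*pi*r^2)
psi = 2.3383e+10 * 0.35 * 1.602e-13 / (4*pi*7.4^2)
psi = 1.9053e-06 W/m^2

1.9053e-06


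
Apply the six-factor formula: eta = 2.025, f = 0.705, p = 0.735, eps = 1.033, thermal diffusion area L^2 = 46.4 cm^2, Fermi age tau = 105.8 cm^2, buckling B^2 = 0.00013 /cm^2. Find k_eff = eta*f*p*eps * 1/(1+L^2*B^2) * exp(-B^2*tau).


k_inf = eta*f*p*eps = 2.025*0.705*0.735*1.033 = 1.083931
P_TNL = 1/(1 + L^2*B^2) = 1/(1 + 46.4*0.00013) = 0.9940042
P_FNL = exp(-B^2*tau) = exp(-0.00013*105.8) = 0.9863402
k_eff = k_inf * P_TNL * P_FNL = 1.083931 * 0.9940042 * 0.9863402
k_eff = 1.0627

1.0627


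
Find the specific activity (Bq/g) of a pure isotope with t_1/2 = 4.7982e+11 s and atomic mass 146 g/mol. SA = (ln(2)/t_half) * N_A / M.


lambda = ln(2) / t_half = ln(2) / 4.7982e+11 = 1.444598e-12 /s
SA = lambda * N_A / M
SA = 1.444598e-12 * 6.022e23 / 146
SA = 5.9585e+09 Bq/g

5.9585e+09


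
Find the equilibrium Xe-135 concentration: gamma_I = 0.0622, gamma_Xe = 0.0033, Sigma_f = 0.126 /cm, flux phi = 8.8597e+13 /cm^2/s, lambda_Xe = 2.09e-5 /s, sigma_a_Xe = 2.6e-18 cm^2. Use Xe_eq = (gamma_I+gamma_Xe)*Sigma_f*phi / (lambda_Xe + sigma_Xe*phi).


Xe_eq = (gamma_I + gamma_Xe) * Sigma_f * phi / (lambda_Xe + sigma_Xe * phi)
Numerator = (0.0622 + 0.0033) * 0.126 * 8.8597e+13 = 7.311910e+11
Denominator = 2.09e-5 + 2.6e-18 * 8.8597e+13 = 2.512522e-04
Xe_eq = 7.311910e+11 / 2.512522e-04 = 2.9102e+15 /cm^3

2.9102e+15


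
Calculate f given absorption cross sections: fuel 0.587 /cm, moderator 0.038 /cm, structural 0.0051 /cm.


f = Sigma_a_fuel / (Sigma_a_fuel + Sigma_a_mod + Sigma_a_other)
f = 0.587 / (0.587 + 0.038 + 0.0051)
f = 0.93160

0.93160


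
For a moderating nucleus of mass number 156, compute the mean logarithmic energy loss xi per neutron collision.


xi = 1 + (A-1)^2/(2A) * ln((A-1)/(A+1))
xi = 1 + (156-1)^2/(2*156) * ln((156-1)/(156 +1))
xi = 0.012766

0.012766


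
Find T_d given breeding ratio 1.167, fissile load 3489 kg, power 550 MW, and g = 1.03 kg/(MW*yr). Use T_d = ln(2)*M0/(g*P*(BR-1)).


Breeding gain G = BR - 1 = 1.167 - 1 = 0.167
Fissile production rate = g * P * G = 1.03 * 550 * 0.167 = 94.6055 kg/yr
T_d = ln(2) * M0 / (g * P * G)
T_d = ln(2) * 3489 / 94.6055 = 25.563 yr

25.563


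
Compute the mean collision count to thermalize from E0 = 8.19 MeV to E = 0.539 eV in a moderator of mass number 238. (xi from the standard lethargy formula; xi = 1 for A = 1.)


xi = 1 + (A-1)^2/(2A)*ln((A-1)/(A+1)) = 0.008379872 (for A = 238)
n = ln(E0/E) / xi
n = ln(8.19e6 / 0.539) / 0.008379872
n = ln(1.519481e+07) / 0.008379872 = 1973.4

1973.4
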